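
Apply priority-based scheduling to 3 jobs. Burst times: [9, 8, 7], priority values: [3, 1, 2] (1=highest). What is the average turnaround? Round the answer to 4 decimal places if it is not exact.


Sort by priority (ascending = highest first):
Order: [(1, 8), (2, 7), (3, 9)]
Completion times:
  Priority 1, burst=8, C=8
  Priority 2, burst=7, C=15
  Priority 3, burst=9, C=24
Average turnaround = 47/3 = 15.6667

15.6667


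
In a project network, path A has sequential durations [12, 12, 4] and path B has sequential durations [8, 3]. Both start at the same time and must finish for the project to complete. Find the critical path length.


Path A total = 12 + 12 + 4 = 28
Path B total = 8 + 3 = 11
Critical path = longest path = max(28, 11) = 28

28


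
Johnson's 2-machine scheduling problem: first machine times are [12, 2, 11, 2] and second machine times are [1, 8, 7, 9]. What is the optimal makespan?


Apply Johnson's rule:
  Group 1 (a <= b): [(2, 2, 8), (4, 2, 9)]
  Group 2 (a > b): [(3, 11, 7), (1, 12, 1)]
Optimal job order: [2, 4, 3, 1]
Schedule:
  Job 2: M1 done at 2, M2 done at 10
  Job 4: M1 done at 4, M2 done at 19
  Job 3: M1 done at 15, M2 done at 26
  Job 1: M1 done at 27, M2 done at 28
Makespan = 28

28


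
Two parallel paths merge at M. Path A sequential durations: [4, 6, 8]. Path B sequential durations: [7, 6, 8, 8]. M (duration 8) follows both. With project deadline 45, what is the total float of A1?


Forward pass: ES(A1) = sum of predecessors on chain A = 0
EF = ES + duration = 0 + 4 = 4
Backward pass: LF(M) = deadline = 45; LS(M) = 45 - 8 = 37
LF(A1) = LS(M) - sum(successors on chain A) = 37 - 14 = 23
LS = LF - duration = 23 - 4 = 19
Total float = LS - ES = 19 - 0 = 19

19


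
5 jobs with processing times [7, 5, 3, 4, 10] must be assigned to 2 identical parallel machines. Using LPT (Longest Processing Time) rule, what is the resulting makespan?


Sort jobs in decreasing order (LPT): [10, 7, 5, 4, 3]
Assign each job to the least loaded machine:
  Machine 1: jobs [10, 4], load = 14
  Machine 2: jobs [7, 5, 3], load = 15
Makespan = max load = 15

15


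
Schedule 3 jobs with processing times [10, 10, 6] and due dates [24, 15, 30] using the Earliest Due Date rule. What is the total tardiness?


Sort by due date (EDD order): [(10, 15), (10, 24), (6, 30)]
Compute completion times and tardiness:
  Job 1: p=10, d=15, C=10, tardiness=max(0,10-15)=0
  Job 2: p=10, d=24, C=20, tardiness=max(0,20-24)=0
  Job 3: p=6, d=30, C=26, tardiness=max(0,26-30)=0
Total tardiness = 0

0


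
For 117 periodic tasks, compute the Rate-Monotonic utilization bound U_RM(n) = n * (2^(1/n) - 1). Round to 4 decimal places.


Compute 2^(1/117) = 1.0059419185
Subtract 1: 1.0059419185 - 1 = 0.0059419185
Multiply by n: 117 * 0.0059419185 = 0.6952044645
Round to 4 dp: 0.6952

0.6952


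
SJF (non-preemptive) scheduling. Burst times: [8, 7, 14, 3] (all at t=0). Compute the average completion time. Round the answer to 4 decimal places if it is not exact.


SJF order (ascending): [3, 7, 8, 14]
Completion times:
  Job 1: burst=3, C=3
  Job 2: burst=7, C=10
  Job 3: burst=8, C=18
  Job 4: burst=14, C=32
Average completion = 63/4 = 15.75

15.75


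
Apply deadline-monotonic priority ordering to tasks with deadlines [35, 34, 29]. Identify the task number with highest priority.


Sort tasks by relative deadline (ascending):
  Task 3: deadline = 29
  Task 2: deadline = 34
  Task 1: deadline = 35
Priority order (highest first): [3, 2, 1]
Highest priority task = 3

3


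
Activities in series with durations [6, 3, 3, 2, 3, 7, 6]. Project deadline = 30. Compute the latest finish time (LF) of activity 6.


LF(activity 6) = deadline - sum of successor durations
Successors: activities 7 through 7 with durations [6]
Sum of successor durations = 6
LF = 30 - 6 = 24

24


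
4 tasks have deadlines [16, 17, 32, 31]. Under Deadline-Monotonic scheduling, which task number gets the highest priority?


Sort tasks by relative deadline (ascending):
  Task 1: deadline = 16
  Task 2: deadline = 17
  Task 4: deadline = 31
  Task 3: deadline = 32
Priority order (highest first): [1, 2, 4, 3]
Highest priority task = 1

1


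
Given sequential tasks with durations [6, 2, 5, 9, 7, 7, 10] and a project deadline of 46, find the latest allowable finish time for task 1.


LF(activity 1) = deadline - sum of successor durations
Successors: activities 2 through 7 with durations [2, 5, 9, 7, 7, 10]
Sum of successor durations = 40
LF = 46 - 40 = 6

6


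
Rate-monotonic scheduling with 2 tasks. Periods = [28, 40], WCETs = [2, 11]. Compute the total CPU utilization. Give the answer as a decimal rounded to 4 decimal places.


Compute individual utilizations (exact fractions):
  Task 1: C/T = 2/28 = 1/14 (approx. 0.0714)
  Task 2: C/T = 11/40 (approx. 0.275)
Total utilization U = 1/14 + 11/40 = 97/280
Rounded to 4 decimal places: U = 0.3464
RM (Liu & Layland) bound for 2 tasks = 0.828427; compare with U = 97/280 (approx. 0.346429)
U <= bound, so schedulable by RM sufficient condition.

0.3464


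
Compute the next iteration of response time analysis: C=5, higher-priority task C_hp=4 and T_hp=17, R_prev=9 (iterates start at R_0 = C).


R_next = C + ceil(R_prev / T_hp) * C_hp
ceil(9 / 17) = ceil(0.5294) = 1
Interference = 1 * 4 = 4
R_next = 5 + 4 = 9
R_next = R_prev, so the iteration has converged (response time = 9).

9


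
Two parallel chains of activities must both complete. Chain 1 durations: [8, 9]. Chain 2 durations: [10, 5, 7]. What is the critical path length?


Path A total = 8 + 9 = 17
Path B total = 10 + 5 + 7 = 22
Critical path = longest path = max(17, 22) = 22

22


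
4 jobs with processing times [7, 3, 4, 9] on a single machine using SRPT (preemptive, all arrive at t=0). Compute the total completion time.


Since all jobs arrive at t=0, SRPT equals SPT ordering.
SPT order: [3, 4, 7, 9]
Completion times:
  Job 1: p=3, C=3
  Job 2: p=4, C=7
  Job 3: p=7, C=14
  Job 4: p=9, C=23
Total completion time = 3 + 7 + 14 + 23 = 47

47


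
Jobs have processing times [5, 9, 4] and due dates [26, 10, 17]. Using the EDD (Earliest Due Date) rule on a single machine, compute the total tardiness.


Sort by due date (EDD order): [(9, 10), (4, 17), (5, 26)]
Compute completion times and tardiness:
  Job 1: p=9, d=10, C=9, tardiness=max(0,9-10)=0
  Job 2: p=4, d=17, C=13, tardiness=max(0,13-17)=0
  Job 3: p=5, d=26, C=18, tardiness=max(0,18-26)=0
Total tardiness = 0

0


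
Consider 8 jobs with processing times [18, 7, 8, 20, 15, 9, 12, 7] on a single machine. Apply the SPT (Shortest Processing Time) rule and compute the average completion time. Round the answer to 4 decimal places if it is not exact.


Sort jobs by processing time (SPT order): [7, 7, 8, 9, 12, 15, 18, 20]
Compute completion times sequentially:
  Job 1: processing = 7, completes at 7
  Job 2: processing = 7, completes at 14
  Job 3: processing = 8, completes at 22
  Job 4: processing = 9, completes at 31
  Job 5: processing = 12, completes at 43
  Job 6: processing = 15, completes at 58
  Job 7: processing = 18, completes at 76
  Job 8: processing = 20, completes at 96
Sum of completion times = 347
Average completion time = 347/8 = 43.375

43.375


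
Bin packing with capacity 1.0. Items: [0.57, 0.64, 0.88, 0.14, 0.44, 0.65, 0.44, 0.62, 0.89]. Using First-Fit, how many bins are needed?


Place items sequentially using First-Fit:
  Item 0.57 -> new Bin 1
  Item 0.64 -> new Bin 2
  Item 0.88 -> new Bin 3
  Item 0.14 -> Bin 1 (now 0.71)
  Item 0.44 -> new Bin 4
  Item 0.65 -> new Bin 5
  Item 0.44 -> Bin 4 (now 0.88)
  Item 0.62 -> new Bin 6
  Item 0.89 -> new Bin 7
Total bins used = 7

7


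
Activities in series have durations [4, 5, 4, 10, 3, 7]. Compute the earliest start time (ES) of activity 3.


Activity 3 starts after activities 1 through 2 complete.
Predecessor durations: [4, 5]
ES = 4 + 5 = 9

9


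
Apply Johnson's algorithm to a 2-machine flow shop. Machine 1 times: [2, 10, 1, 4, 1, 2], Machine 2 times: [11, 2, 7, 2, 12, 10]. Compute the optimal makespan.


Apply Johnson's rule:
  Group 1 (a <= b): [(3, 1, 7), (5, 1, 12), (1, 2, 11), (6, 2, 10)]
  Group 2 (a > b): [(2, 10, 2), (4, 4, 2)]
Optimal job order: [3, 5, 1, 6, 2, 4]
Schedule:
  Job 3: M1 done at 1, M2 done at 8
  Job 5: M1 done at 2, M2 done at 20
  Job 1: M1 done at 4, M2 done at 31
  Job 6: M1 done at 6, M2 done at 41
  Job 2: M1 done at 16, M2 done at 43
  Job 4: M1 done at 20, M2 done at 45
Makespan = 45

45


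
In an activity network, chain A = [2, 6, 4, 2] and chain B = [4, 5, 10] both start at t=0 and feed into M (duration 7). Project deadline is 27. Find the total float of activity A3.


Forward pass: ES(A3) = sum of predecessors on chain A = 8
EF = ES + duration = 8 + 4 = 12
Backward pass: LF(M) = deadline = 27; LS(M) = 27 - 7 = 20
LF(A3) = LS(M) - sum(successors on chain A) = 20 - 2 = 18
LS = LF - duration = 18 - 4 = 14
Total float = LS - ES = 14 - 8 = 6

6


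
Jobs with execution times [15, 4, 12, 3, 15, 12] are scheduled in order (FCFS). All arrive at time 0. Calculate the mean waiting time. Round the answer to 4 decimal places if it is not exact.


FCFS order (as given): [15, 4, 12, 3, 15, 12]
Waiting times:
  Job 1: wait = 0
  Job 2: wait = 15
  Job 3: wait = 19
  Job 4: wait = 31
  Job 5: wait = 34
  Job 6: wait = 49
Sum of waiting times = 148
Average waiting time = 148/6 = 24.6667

24.6667


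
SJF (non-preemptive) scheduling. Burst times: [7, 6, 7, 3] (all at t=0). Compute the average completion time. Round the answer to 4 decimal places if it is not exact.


SJF order (ascending): [3, 6, 7, 7]
Completion times:
  Job 1: burst=3, C=3
  Job 2: burst=6, C=9
  Job 3: burst=7, C=16
  Job 4: burst=7, C=23
Average completion = 51/4 = 12.75

12.75


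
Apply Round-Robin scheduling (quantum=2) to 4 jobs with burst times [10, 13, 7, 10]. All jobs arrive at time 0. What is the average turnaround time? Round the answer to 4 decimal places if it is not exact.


Time quantum = 2
Execution trace:
  J1 runs 2 units, time = 2
  J2 runs 2 units, time = 4
  J3 runs 2 units, time = 6
  J4 runs 2 units, time = 8
  J1 runs 2 units, time = 10
  J2 runs 2 units, time = 12
  J3 runs 2 units, time = 14
  J4 runs 2 units, time = 16
  J1 runs 2 units, time = 18
  J2 runs 2 units, time = 20
  J3 runs 2 units, time = 22
  J4 runs 2 units, time = 24
  J1 runs 2 units, time = 26
  J2 runs 2 units, time = 28
  J3 runs 1 units, time = 29
  J4 runs 2 units, time = 31
  J1 runs 2 units, time = 33
  J2 runs 2 units, time = 35
  J4 runs 2 units, time = 37
  J2 runs 2 units, time = 39
  J2 runs 1 units, time = 40
Finish times: [33, 40, 29, 37]
Average turnaround = 139/4 = 34.75

34.75


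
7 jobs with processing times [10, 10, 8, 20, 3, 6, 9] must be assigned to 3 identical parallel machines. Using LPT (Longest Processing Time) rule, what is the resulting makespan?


Sort jobs in decreasing order (LPT): [20, 10, 10, 9, 8, 6, 3]
Assign each job to the least loaded machine:
  Machine 1: jobs [20], load = 20
  Machine 2: jobs [10, 9, 3], load = 22
  Machine 3: jobs [10, 8, 6], load = 24
Makespan = max load = 24

24


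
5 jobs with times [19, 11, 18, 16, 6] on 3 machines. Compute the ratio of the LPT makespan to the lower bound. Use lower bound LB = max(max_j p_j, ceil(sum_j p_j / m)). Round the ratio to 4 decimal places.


LPT order: [19, 18, 16, 11, 6]
Machine loads after assignment: [19, 24, 27]
LPT makespan = 27
Lower bound = max(max_job, ceil(total/3)) = max(19, 24) = 24
Ratio = 27 / 24 = 1.125

1.125


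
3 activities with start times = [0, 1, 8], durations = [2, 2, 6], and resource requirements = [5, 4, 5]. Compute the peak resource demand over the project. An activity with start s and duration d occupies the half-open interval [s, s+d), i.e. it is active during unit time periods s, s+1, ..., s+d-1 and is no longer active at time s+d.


Each activity i is active on [start_i, start_i + duration_i).
Compute total resource usage per time slot:
  t=0: active resources = [5], total = 5
  t=1: active resources = [5, 4], total = 9
  t=2: active resources = [4], total = 4
  t=3: active resources = [], total = 0
  t=4: active resources = [], total = 0
  t=5: active resources = [], total = 0
  t=6: active resources = [], total = 0
  t=7: active resources = [], total = 0
  t=8: active resources = [5], total = 5
  t=9: active resources = [5], total = 5
  t=10: active resources = [5], total = 5
  t=11: active resources = [5], total = 5
  t=12: active resources = [5], total = 5
  t=13: active resources = [5], total = 5
Peak resource demand = 9

9


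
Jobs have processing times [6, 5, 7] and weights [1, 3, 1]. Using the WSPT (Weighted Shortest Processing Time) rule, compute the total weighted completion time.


Compute p/w ratios and sort ascending (WSPT): [(5, 3), (6, 1), (7, 1)]
Compute weighted completion times:
  Job (p=5,w=3): C=5, w*C=3*5=15
  Job (p=6,w=1): C=11, w*C=1*11=11
  Job (p=7,w=1): C=18, w*C=1*18=18
Total weighted completion time = 44

44


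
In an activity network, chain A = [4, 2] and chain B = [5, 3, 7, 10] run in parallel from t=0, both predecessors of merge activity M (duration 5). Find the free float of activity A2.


ES(A2) = sum of predecessors on chain A = 4
EF(A2) = ES + duration = 4 + 2 = 6
Successor of A2 is M. ES(M) = max(sum(A), sum(B)) = max(6, 25) = 25
Free float = ES(successor) - EF(current) = 25 - 6 = 19

19


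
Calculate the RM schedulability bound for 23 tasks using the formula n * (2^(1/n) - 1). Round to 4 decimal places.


Compute 2^(1/23) = 1.0305955448
Subtract 1: 1.0305955448 - 1 = 0.0305955448
Multiply by n: 23 * 0.0305955448 = 0.7036975304
Round to 4 dp: 0.7037

0.7037


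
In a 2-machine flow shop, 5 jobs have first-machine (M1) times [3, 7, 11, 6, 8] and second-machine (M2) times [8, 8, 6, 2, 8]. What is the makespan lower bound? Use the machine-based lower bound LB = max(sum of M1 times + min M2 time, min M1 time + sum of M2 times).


LB1 = sum(M1 times) + min(M2 times) = 35 + 2 = 37
LB2 = min(M1 times) + sum(M2 times) = 3 + 32 = 35
Lower bound = max(LB1, LB2) = max(37, 35) = 37

37


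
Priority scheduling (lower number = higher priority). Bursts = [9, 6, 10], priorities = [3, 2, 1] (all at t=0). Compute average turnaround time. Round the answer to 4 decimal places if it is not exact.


Sort by priority (ascending = highest first):
Order: [(1, 10), (2, 6), (3, 9)]
Completion times:
  Priority 1, burst=10, C=10
  Priority 2, burst=6, C=16
  Priority 3, burst=9, C=25
Average turnaround = 51/3 = 17.0

17.0


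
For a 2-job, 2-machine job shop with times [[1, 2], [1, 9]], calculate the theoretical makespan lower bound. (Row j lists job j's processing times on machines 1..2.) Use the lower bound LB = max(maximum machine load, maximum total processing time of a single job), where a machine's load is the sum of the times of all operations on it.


Machine loads:
  Machine 1: 1 + 1 = 2
  Machine 2: 2 + 9 = 11
Max machine load = 11
Job totals:
  Job 1: 3
  Job 2: 10
Max job total = 10
Lower bound = max(11, 10) = 11

11


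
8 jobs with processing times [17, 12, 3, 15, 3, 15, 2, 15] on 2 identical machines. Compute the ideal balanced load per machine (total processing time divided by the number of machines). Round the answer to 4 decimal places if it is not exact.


Total processing time = 17 + 12 + 3 + 15 + 3 + 15 + 2 + 15 = 82
Number of machines = 2
Ideal balanced load = 82 / 2 = 41.0

41.0


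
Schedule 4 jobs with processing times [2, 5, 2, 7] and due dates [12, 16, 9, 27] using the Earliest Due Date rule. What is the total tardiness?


Sort by due date (EDD order): [(2, 9), (2, 12), (5, 16), (7, 27)]
Compute completion times and tardiness:
  Job 1: p=2, d=9, C=2, tardiness=max(0,2-9)=0
  Job 2: p=2, d=12, C=4, tardiness=max(0,4-12)=0
  Job 3: p=5, d=16, C=9, tardiness=max(0,9-16)=0
  Job 4: p=7, d=27, C=16, tardiness=max(0,16-27)=0
Total tardiness = 0

0


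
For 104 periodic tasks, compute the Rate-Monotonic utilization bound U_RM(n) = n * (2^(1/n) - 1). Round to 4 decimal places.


Compute 2^(1/104) = 1.0066871365
Subtract 1: 1.0066871365 - 1 = 0.0066871365
Multiply by n: 104 * 0.0066871365 = 0.6954621960
Round to 4 dp: 0.6955

0.6955


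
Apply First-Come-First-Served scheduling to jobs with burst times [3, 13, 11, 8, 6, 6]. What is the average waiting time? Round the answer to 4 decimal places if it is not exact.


FCFS order (as given): [3, 13, 11, 8, 6, 6]
Waiting times:
  Job 1: wait = 0
  Job 2: wait = 3
  Job 3: wait = 16
  Job 4: wait = 27
  Job 5: wait = 35
  Job 6: wait = 41
Sum of waiting times = 122
Average waiting time = 122/6 = 20.3333

20.3333


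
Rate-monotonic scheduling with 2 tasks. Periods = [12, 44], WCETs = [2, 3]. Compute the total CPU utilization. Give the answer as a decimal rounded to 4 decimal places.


Compute individual utilizations (exact fractions):
  Task 1: C/T = 2/12 = 1/6 (approx. 0.1667)
  Task 2: C/T = 3/44 (approx. 0.0682)
Total utilization U = 1/6 + 3/44 = 31/132
Rounded to 4 decimal places: U = 0.2348
RM (Liu & Layland) bound for 2 tasks = 0.828427; compare with U = 31/132 (approx. 0.234848)
U <= bound, so schedulable by RM sufficient condition.

0.2348


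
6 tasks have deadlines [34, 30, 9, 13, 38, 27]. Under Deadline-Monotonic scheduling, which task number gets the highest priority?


Sort tasks by relative deadline (ascending):
  Task 3: deadline = 9
  Task 4: deadline = 13
  Task 6: deadline = 27
  Task 2: deadline = 30
  Task 1: deadline = 34
  Task 5: deadline = 38
Priority order (highest first): [3, 4, 6, 2, 1, 5]
Highest priority task = 3

3


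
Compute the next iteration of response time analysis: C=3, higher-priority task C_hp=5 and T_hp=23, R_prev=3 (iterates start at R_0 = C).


R_next = C + ceil(R_prev / T_hp) * C_hp
ceil(3 / 23) = ceil(0.1304) = 1
Interference = 1 * 5 = 5
R_next = 3 + 5 = 8

8


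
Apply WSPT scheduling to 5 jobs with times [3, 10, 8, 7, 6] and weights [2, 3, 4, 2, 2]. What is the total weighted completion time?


Compute p/w ratios and sort ascending (WSPT): [(3, 2), (8, 4), (6, 2), (10, 3), (7, 2)]
Compute weighted completion times:
  Job (p=3,w=2): C=3, w*C=2*3=6
  Job (p=8,w=4): C=11, w*C=4*11=44
  Job (p=6,w=2): C=17, w*C=2*17=34
  Job (p=10,w=3): C=27, w*C=3*27=81
  Job (p=7,w=2): C=34, w*C=2*34=68
Total weighted completion time = 233

233


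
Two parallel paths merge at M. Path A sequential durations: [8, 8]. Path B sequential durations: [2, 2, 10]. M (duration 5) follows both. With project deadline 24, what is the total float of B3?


Forward pass: ES(B3) = sum of predecessors on chain B = 4
EF = ES + duration = 4 + 10 = 14
Backward pass: LF(M) = deadline = 24; LS(M) = 24 - 5 = 19
LF(B3) = LS(M) - sum(successors on chain B) = 19 - 0 = 19
LS = LF - duration = 19 - 10 = 9
Total float = LS - ES = 9 - 4 = 5

5


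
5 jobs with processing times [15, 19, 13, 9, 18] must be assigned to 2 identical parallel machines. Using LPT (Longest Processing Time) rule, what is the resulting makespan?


Sort jobs in decreasing order (LPT): [19, 18, 15, 13, 9]
Assign each job to the least loaded machine:
  Machine 1: jobs [19, 13, 9], load = 41
  Machine 2: jobs [18, 15], load = 33
Makespan = max load = 41

41


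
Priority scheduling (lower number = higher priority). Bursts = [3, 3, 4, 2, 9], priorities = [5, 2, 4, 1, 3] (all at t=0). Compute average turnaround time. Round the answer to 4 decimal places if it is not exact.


Sort by priority (ascending = highest first):
Order: [(1, 2), (2, 3), (3, 9), (4, 4), (5, 3)]
Completion times:
  Priority 1, burst=2, C=2
  Priority 2, burst=3, C=5
  Priority 3, burst=9, C=14
  Priority 4, burst=4, C=18
  Priority 5, burst=3, C=21
Average turnaround = 60/5 = 12.0

12.0


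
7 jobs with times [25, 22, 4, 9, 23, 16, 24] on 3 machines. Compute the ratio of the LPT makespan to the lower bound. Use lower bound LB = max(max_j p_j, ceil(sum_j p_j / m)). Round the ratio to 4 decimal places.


LPT order: [25, 24, 23, 22, 16, 9, 4]
Machine loads after assignment: [38, 40, 45]
LPT makespan = 45
Lower bound = max(max_job, ceil(total/3)) = max(25, 41) = 41
Ratio = 45 / 41 = 1.0976

1.0976


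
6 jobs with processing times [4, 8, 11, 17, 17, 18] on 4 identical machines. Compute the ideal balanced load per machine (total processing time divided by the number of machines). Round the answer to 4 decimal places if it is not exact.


Total processing time = 4 + 8 + 11 + 17 + 17 + 18 = 75
Number of machines = 4
Ideal balanced load = 75 / 4 = 18.75

18.75


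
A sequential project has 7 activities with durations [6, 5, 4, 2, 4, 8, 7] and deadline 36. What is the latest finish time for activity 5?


LF(activity 5) = deadline - sum of successor durations
Successors: activities 6 through 7 with durations [8, 7]
Sum of successor durations = 15
LF = 36 - 15 = 21

21


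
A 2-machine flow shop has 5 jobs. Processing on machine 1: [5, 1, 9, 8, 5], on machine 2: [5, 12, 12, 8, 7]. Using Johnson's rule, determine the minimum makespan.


Apply Johnson's rule:
  Group 1 (a <= b): [(2, 1, 12), (1, 5, 5), (5, 5, 7), (4, 8, 8), (3, 9, 12)]
  Group 2 (a > b): []
Optimal job order: [2, 1, 5, 4, 3]
Schedule:
  Job 2: M1 done at 1, M2 done at 13
  Job 1: M1 done at 6, M2 done at 18
  Job 5: M1 done at 11, M2 done at 25
  Job 4: M1 done at 19, M2 done at 33
  Job 3: M1 done at 28, M2 done at 45
Makespan = 45

45


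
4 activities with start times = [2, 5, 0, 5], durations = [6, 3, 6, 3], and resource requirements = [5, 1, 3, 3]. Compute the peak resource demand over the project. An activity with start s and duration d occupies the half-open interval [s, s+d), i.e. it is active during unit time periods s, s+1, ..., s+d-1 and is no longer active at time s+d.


Each activity i is active on [start_i, start_i + duration_i).
Compute total resource usage per time slot:
  t=0: active resources = [3], total = 3
  t=1: active resources = [3], total = 3
  t=2: active resources = [5, 3], total = 8
  t=3: active resources = [5, 3], total = 8
  t=4: active resources = [5, 3], total = 8
  t=5: active resources = [5, 1, 3, 3], total = 12
  t=6: active resources = [5, 1, 3], total = 9
  t=7: active resources = [5, 1, 3], total = 9
Peak resource demand = 12

12


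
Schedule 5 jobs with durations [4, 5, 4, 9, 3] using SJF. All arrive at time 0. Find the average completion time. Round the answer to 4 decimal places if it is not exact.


SJF order (ascending): [3, 4, 4, 5, 9]
Completion times:
  Job 1: burst=3, C=3
  Job 2: burst=4, C=7
  Job 3: burst=4, C=11
  Job 4: burst=5, C=16
  Job 5: burst=9, C=25
Average completion = 62/5 = 12.4

12.4


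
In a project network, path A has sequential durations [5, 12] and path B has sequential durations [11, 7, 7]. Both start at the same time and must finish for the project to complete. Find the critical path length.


Path A total = 5 + 12 = 17
Path B total = 11 + 7 + 7 = 25
Critical path = longest path = max(17, 25) = 25

25


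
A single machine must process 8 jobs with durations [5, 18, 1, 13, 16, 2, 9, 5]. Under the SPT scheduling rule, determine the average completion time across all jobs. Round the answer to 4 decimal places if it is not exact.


Sort jobs by processing time (SPT order): [1, 2, 5, 5, 9, 13, 16, 18]
Compute completion times sequentially:
  Job 1: processing = 1, completes at 1
  Job 2: processing = 2, completes at 3
  Job 3: processing = 5, completes at 8
  Job 4: processing = 5, completes at 13
  Job 5: processing = 9, completes at 22
  Job 6: processing = 13, completes at 35
  Job 7: processing = 16, completes at 51
  Job 8: processing = 18, completes at 69
Sum of completion times = 202
Average completion time = 202/8 = 25.25

25.25


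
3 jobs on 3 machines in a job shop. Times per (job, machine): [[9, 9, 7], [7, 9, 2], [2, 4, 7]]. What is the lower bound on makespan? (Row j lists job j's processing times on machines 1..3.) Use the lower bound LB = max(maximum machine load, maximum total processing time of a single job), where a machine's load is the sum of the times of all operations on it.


Machine loads:
  Machine 1: 9 + 7 + 2 = 18
  Machine 2: 9 + 9 + 4 = 22
  Machine 3: 7 + 2 + 7 = 16
Max machine load = 22
Job totals:
  Job 1: 25
  Job 2: 18
  Job 3: 13
Max job total = 25
Lower bound = max(22, 25) = 25

25


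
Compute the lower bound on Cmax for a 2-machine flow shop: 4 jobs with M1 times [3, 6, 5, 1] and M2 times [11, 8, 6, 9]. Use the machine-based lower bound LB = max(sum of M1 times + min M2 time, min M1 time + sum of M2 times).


LB1 = sum(M1 times) + min(M2 times) = 15 + 6 = 21
LB2 = min(M1 times) + sum(M2 times) = 1 + 34 = 35
Lower bound = max(LB1, LB2) = max(21, 35) = 35

35


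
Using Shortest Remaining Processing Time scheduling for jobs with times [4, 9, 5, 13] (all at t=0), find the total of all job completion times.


Since all jobs arrive at t=0, SRPT equals SPT ordering.
SPT order: [4, 5, 9, 13]
Completion times:
  Job 1: p=4, C=4
  Job 2: p=5, C=9
  Job 3: p=9, C=18
  Job 4: p=13, C=31
Total completion time = 4 + 9 + 18 + 31 = 62

62


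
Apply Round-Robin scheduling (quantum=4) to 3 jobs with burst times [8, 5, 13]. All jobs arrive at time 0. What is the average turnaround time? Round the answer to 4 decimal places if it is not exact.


Time quantum = 4
Execution trace:
  J1 runs 4 units, time = 4
  J2 runs 4 units, time = 8
  J3 runs 4 units, time = 12
  J1 runs 4 units, time = 16
  J2 runs 1 units, time = 17
  J3 runs 4 units, time = 21
  J3 runs 4 units, time = 25
  J3 runs 1 units, time = 26
Finish times: [16, 17, 26]
Average turnaround = 59/3 = 19.6667

19.6667


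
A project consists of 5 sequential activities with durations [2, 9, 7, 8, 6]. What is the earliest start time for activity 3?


Activity 3 starts after activities 1 through 2 complete.
Predecessor durations: [2, 9]
ES = 2 + 9 = 11

11


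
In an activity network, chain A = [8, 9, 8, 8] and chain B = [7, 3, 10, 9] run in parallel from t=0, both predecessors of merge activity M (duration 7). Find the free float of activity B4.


ES(B4) = sum of predecessors on chain B = 20
EF(B4) = ES + duration = 20 + 9 = 29
Successor of B4 is M. ES(M) = max(sum(A), sum(B)) = max(33, 29) = 33
Free float = ES(successor) - EF(current) = 33 - 29 = 4

4


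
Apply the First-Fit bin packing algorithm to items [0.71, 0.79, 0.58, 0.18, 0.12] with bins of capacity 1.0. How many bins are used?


Place items sequentially using First-Fit:
  Item 0.71 -> new Bin 1
  Item 0.79 -> new Bin 2
  Item 0.58 -> new Bin 3
  Item 0.18 -> Bin 1 (now 0.89)
  Item 0.12 -> Bin 2 (now 0.91)
Total bins used = 3

3


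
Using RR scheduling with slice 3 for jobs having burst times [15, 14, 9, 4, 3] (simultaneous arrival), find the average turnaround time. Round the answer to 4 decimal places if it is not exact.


Time quantum = 3
Execution trace:
  J1 runs 3 units, time = 3
  J2 runs 3 units, time = 6
  J3 runs 3 units, time = 9
  J4 runs 3 units, time = 12
  J5 runs 3 units, time = 15
  J1 runs 3 units, time = 18
  J2 runs 3 units, time = 21
  J3 runs 3 units, time = 24
  J4 runs 1 units, time = 25
  J1 runs 3 units, time = 28
  J2 runs 3 units, time = 31
  J3 runs 3 units, time = 34
  J1 runs 3 units, time = 37
  J2 runs 3 units, time = 40
  J1 runs 3 units, time = 43
  J2 runs 2 units, time = 45
Finish times: [43, 45, 34, 25, 15]
Average turnaround = 162/5 = 32.4

32.4


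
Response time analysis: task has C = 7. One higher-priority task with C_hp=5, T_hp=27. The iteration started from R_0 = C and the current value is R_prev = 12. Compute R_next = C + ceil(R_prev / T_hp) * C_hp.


R_next = C + ceil(R_prev / T_hp) * C_hp
ceil(12 / 27) = ceil(0.4444) = 1
Interference = 1 * 5 = 5
R_next = 7 + 5 = 12
R_next = R_prev, so the iteration has converged (response time = 12).

12


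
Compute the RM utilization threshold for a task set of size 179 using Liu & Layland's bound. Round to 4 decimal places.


Compute 2^(1/179) = 1.0038798378
Subtract 1: 1.0038798378 - 1 = 0.0038798378
Multiply by n: 179 * 0.0038798378 = 0.6944909662
Round to 4 dp: 0.6945

0.6945


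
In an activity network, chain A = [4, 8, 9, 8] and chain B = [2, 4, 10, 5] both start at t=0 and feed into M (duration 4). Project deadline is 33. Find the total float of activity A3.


Forward pass: ES(A3) = sum of predecessors on chain A = 12
EF = ES + duration = 12 + 9 = 21
Backward pass: LF(M) = deadline = 33; LS(M) = 33 - 4 = 29
LF(A3) = LS(M) - sum(successors on chain A) = 29 - 8 = 21
LS = LF - duration = 21 - 9 = 12
Total float = LS - ES = 12 - 12 = 0

0


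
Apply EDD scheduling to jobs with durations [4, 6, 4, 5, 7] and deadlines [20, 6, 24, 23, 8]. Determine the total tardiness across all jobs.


Sort by due date (EDD order): [(6, 6), (7, 8), (4, 20), (5, 23), (4, 24)]
Compute completion times and tardiness:
  Job 1: p=6, d=6, C=6, tardiness=max(0,6-6)=0
  Job 2: p=7, d=8, C=13, tardiness=max(0,13-8)=5
  Job 3: p=4, d=20, C=17, tardiness=max(0,17-20)=0
  Job 4: p=5, d=23, C=22, tardiness=max(0,22-23)=0
  Job 5: p=4, d=24, C=26, tardiness=max(0,26-24)=2
Total tardiness = 7

7


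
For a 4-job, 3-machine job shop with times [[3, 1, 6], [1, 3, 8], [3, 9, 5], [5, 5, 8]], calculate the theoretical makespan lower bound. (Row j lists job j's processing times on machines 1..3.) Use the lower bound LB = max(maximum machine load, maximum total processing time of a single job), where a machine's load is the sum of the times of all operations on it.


Machine loads:
  Machine 1: 3 + 1 + 3 + 5 = 12
  Machine 2: 1 + 3 + 9 + 5 = 18
  Machine 3: 6 + 8 + 5 + 8 = 27
Max machine load = 27
Job totals:
  Job 1: 10
  Job 2: 12
  Job 3: 17
  Job 4: 18
Max job total = 18
Lower bound = max(27, 18) = 27

27


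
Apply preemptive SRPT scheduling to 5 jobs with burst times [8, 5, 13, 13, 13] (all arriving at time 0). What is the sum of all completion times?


Since all jobs arrive at t=0, SRPT equals SPT ordering.
SPT order: [5, 8, 13, 13, 13]
Completion times:
  Job 1: p=5, C=5
  Job 2: p=8, C=13
  Job 3: p=13, C=26
  Job 4: p=13, C=39
  Job 5: p=13, C=52
Total completion time = 5 + 13 + 26 + 39 + 52 = 135

135


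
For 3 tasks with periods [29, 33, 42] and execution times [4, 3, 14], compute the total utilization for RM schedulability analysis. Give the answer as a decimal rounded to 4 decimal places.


Compute individual utilizations (exact fractions):
  Task 1: C/T = 4/29 (approx. 0.1379)
  Task 2: C/T = 3/33 = 1/11 (approx. 0.0909)
  Task 3: C/T = 14/42 = 1/3 (approx. 0.3333)
Total utilization U = 4/29 + 1/11 + 1/3 = 538/957
Rounded to 4 decimal places: U = 0.5622
RM (Liu & Layland) bound for 3 tasks = 0.779763; compare with U = 538/957 (approx. 0.562173)
U <= bound, so schedulable by RM sufficient condition.

0.5622


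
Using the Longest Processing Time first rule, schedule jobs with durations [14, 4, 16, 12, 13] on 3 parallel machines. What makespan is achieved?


Sort jobs in decreasing order (LPT): [16, 14, 13, 12, 4]
Assign each job to the least loaded machine:
  Machine 1: jobs [16], load = 16
  Machine 2: jobs [14, 4], load = 18
  Machine 3: jobs [13, 12], load = 25
Makespan = max load = 25

25


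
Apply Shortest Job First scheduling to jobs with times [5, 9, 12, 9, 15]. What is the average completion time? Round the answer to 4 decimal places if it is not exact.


SJF order (ascending): [5, 9, 9, 12, 15]
Completion times:
  Job 1: burst=5, C=5
  Job 2: burst=9, C=14
  Job 3: burst=9, C=23
  Job 4: burst=12, C=35
  Job 5: burst=15, C=50
Average completion = 127/5 = 25.4

25.4


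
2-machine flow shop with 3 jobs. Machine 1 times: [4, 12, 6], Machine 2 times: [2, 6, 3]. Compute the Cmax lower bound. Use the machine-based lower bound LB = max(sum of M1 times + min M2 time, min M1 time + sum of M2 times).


LB1 = sum(M1 times) + min(M2 times) = 22 + 2 = 24
LB2 = min(M1 times) + sum(M2 times) = 4 + 11 = 15
Lower bound = max(LB1, LB2) = max(24, 15) = 24

24


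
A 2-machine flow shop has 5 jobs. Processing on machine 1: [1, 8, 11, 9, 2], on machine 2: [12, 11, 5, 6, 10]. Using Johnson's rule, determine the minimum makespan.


Apply Johnson's rule:
  Group 1 (a <= b): [(1, 1, 12), (5, 2, 10), (2, 8, 11)]
  Group 2 (a > b): [(4, 9, 6), (3, 11, 5)]
Optimal job order: [1, 5, 2, 4, 3]
Schedule:
  Job 1: M1 done at 1, M2 done at 13
  Job 5: M1 done at 3, M2 done at 23
  Job 2: M1 done at 11, M2 done at 34
  Job 4: M1 done at 20, M2 done at 40
  Job 3: M1 done at 31, M2 done at 45
Makespan = 45

45


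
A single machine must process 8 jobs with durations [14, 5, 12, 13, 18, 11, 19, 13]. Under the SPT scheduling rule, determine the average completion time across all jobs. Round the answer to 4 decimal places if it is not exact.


Sort jobs by processing time (SPT order): [5, 11, 12, 13, 13, 14, 18, 19]
Compute completion times sequentially:
  Job 1: processing = 5, completes at 5
  Job 2: processing = 11, completes at 16
  Job 3: processing = 12, completes at 28
  Job 4: processing = 13, completes at 41
  Job 5: processing = 13, completes at 54
  Job 6: processing = 14, completes at 68
  Job 7: processing = 18, completes at 86
  Job 8: processing = 19, completes at 105
Sum of completion times = 403
Average completion time = 403/8 = 50.375

50.375


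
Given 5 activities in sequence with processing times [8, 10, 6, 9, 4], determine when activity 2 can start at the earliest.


Activity 2 starts after activities 1 through 1 complete.
Predecessor durations: [8]
ES = 8 = 8

8


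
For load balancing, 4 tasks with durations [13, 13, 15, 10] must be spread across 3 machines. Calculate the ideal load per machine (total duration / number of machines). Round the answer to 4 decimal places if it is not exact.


Total processing time = 13 + 13 + 15 + 10 = 51
Number of machines = 3
Ideal balanced load = 51 / 3 = 17.0

17.0


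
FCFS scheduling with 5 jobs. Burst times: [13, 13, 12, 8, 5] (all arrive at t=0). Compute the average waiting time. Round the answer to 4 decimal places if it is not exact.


FCFS order (as given): [13, 13, 12, 8, 5]
Waiting times:
  Job 1: wait = 0
  Job 2: wait = 13
  Job 3: wait = 26
  Job 4: wait = 38
  Job 5: wait = 46
Sum of waiting times = 123
Average waiting time = 123/5 = 24.6

24.6


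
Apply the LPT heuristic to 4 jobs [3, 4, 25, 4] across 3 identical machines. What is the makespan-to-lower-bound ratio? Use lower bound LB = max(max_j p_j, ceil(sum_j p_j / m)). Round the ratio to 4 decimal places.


LPT order: [25, 4, 4, 3]
Machine loads after assignment: [25, 7, 4]
LPT makespan = 25
Lower bound = max(max_job, ceil(total/3)) = max(25, 12) = 25
Ratio = 25 / 25 = 1.0

1.0


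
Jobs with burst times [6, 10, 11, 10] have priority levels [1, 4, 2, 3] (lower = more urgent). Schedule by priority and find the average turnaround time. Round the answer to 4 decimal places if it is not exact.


Sort by priority (ascending = highest first):
Order: [(1, 6), (2, 11), (3, 10), (4, 10)]
Completion times:
  Priority 1, burst=6, C=6
  Priority 2, burst=11, C=17
  Priority 3, burst=10, C=27
  Priority 4, burst=10, C=37
Average turnaround = 87/4 = 21.75

21.75


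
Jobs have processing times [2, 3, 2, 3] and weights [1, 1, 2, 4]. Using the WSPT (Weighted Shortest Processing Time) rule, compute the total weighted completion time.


Compute p/w ratios and sort ascending (WSPT): [(3, 4), (2, 2), (2, 1), (3, 1)]
Compute weighted completion times:
  Job (p=3,w=4): C=3, w*C=4*3=12
  Job (p=2,w=2): C=5, w*C=2*5=10
  Job (p=2,w=1): C=7, w*C=1*7=7
  Job (p=3,w=1): C=10, w*C=1*10=10
Total weighted completion time = 39

39


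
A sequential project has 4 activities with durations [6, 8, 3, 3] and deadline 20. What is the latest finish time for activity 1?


LF(activity 1) = deadline - sum of successor durations
Successors: activities 2 through 4 with durations [8, 3, 3]
Sum of successor durations = 14
LF = 20 - 14 = 6

6


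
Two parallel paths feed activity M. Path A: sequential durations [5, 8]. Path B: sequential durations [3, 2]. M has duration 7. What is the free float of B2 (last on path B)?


ES(B2) = sum of predecessors on chain B = 3
EF(B2) = ES + duration = 3 + 2 = 5
Successor of B2 is M. ES(M) = max(sum(A), sum(B)) = max(13, 5) = 13
Free float = ES(successor) - EF(current) = 13 - 5 = 8

8


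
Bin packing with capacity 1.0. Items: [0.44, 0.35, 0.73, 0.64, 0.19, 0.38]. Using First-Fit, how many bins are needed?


Place items sequentially using First-Fit:
  Item 0.44 -> new Bin 1
  Item 0.35 -> Bin 1 (now 0.79)
  Item 0.73 -> new Bin 2
  Item 0.64 -> new Bin 3
  Item 0.19 -> Bin 1 (now 0.98)
  Item 0.38 -> new Bin 4
Total bins used = 4

4


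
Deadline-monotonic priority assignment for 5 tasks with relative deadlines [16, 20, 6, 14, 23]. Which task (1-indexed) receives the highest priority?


Sort tasks by relative deadline (ascending):
  Task 3: deadline = 6
  Task 4: deadline = 14
  Task 1: deadline = 16
  Task 2: deadline = 20
  Task 5: deadline = 23
Priority order (highest first): [3, 4, 1, 2, 5]
Highest priority task = 3

3


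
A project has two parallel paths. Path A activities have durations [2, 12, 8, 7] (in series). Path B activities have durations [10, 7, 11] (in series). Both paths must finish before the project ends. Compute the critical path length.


Path A total = 2 + 12 + 8 + 7 = 29
Path B total = 10 + 7 + 11 = 28
Critical path = longest path = max(29, 28) = 29

29


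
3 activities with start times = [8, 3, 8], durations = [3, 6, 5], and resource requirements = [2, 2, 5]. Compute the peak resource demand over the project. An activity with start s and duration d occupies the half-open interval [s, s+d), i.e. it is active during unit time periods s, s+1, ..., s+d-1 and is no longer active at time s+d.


Each activity i is active on [start_i, start_i + duration_i).
Compute total resource usage per time slot:
  t=0: active resources = [], total = 0
  t=1: active resources = [], total = 0
  t=2: active resources = [], total = 0
  t=3: active resources = [2], total = 2
  t=4: active resources = [2], total = 2
  t=5: active resources = [2], total = 2
  t=6: active resources = [2], total = 2
  t=7: active resources = [2], total = 2
  t=8: active resources = [2, 2, 5], total = 9
  t=9: active resources = [2, 5], total = 7
  t=10: active resources = [2, 5], total = 7
  t=11: active resources = [5], total = 5
  t=12: active resources = [5], total = 5
Peak resource demand = 9

9


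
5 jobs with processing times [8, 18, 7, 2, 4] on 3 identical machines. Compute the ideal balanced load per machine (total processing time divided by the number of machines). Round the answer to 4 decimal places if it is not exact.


Total processing time = 8 + 18 + 7 + 2 + 4 = 39
Number of machines = 3
Ideal balanced load = 39 / 3 = 13.0

13.0


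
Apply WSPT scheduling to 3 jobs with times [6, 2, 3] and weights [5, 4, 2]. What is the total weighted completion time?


Compute p/w ratios and sort ascending (WSPT): [(2, 4), (6, 5), (3, 2)]
Compute weighted completion times:
  Job (p=2,w=4): C=2, w*C=4*2=8
  Job (p=6,w=5): C=8, w*C=5*8=40
  Job (p=3,w=2): C=11, w*C=2*11=22
Total weighted completion time = 70

70


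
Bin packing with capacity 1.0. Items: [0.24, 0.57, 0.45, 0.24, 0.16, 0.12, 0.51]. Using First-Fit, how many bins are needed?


Place items sequentially using First-Fit:
  Item 0.24 -> new Bin 1
  Item 0.57 -> Bin 1 (now 0.81)
  Item 0.45 -> new Bin 2
  Item 0.24 -> Bin 2 (now 0.69)
  Item 0.16 -> Bin 1 (now 0.97)
  Item 0.12 -> Bin 2 (now 0.81)
  Item 0.51 -> new Bin 3
Total bins used = 3

3


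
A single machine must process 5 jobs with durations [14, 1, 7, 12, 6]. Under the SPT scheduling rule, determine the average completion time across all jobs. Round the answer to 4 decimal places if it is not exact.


Sort jobs by processing time (SPT order): [1, 6, 7, 12, 14]
Compute completion times sequentially:
  Job 1: processing = 1, completes at 1
  Job 2: processing = 6, completes at 7
  Job 3: processing = 7, completes at 14
  Job 4: processing = 12, completes at 26
  Job 5: processing = 14, completes at 40
Sum of completion times = 88
Average completion time = 88/5 = 17.6

17.6
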